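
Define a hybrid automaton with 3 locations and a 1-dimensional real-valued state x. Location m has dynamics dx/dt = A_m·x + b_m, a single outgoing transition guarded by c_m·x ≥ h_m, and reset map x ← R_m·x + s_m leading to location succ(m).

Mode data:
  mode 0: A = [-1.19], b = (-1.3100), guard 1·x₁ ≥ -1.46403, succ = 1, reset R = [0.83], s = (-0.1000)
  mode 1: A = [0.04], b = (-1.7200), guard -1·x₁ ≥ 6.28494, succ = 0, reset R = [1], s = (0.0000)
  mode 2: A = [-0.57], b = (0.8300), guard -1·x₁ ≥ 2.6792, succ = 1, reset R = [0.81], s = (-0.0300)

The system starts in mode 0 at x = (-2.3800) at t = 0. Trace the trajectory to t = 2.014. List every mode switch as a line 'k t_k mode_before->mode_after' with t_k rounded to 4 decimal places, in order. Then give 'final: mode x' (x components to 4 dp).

Mode 0: guard c·x = -1.4640 hit at Δt = 1.0580 (t = 1.0580), x⁻ = (-1.4640) → reset → x⁺ = (-1.3151), jump to mode 1
Mode 1: flow for 0.9560 to horizon, guard not reached → x = (-3.0426)

1 1.0580 0->1
final: 1 -3.0426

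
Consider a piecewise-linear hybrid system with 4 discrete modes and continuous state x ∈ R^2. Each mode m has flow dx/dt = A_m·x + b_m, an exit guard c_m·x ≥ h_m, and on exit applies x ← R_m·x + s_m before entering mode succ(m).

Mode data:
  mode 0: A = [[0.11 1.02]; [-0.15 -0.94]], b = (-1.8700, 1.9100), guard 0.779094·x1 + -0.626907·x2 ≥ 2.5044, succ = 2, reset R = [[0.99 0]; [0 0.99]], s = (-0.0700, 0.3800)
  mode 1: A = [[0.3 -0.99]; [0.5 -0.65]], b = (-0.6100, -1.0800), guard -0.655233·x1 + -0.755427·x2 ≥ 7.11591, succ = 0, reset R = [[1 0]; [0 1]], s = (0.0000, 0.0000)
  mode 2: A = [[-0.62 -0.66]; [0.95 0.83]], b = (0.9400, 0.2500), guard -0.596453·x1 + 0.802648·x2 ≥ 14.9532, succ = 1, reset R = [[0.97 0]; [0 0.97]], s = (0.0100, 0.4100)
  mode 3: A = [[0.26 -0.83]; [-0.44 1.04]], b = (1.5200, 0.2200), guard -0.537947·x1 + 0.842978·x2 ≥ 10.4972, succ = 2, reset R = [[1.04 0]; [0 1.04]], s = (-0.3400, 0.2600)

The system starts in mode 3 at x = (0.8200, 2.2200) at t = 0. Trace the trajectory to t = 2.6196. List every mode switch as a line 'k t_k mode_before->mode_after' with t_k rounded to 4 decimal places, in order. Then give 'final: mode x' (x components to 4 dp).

Mode 3: guard c·x = 10.4972 hit at Δt = 1.4267 (t = 1.4267), x⁻ = (-3.2362, 10.3874) → reset → x⁺ = (-3.7056, 11.0629), jump to mode 2
Mode 2: guard c·x = 14.9532 hit at Δt = 0.5102 (t = 1.9369), x⁻ = (-5.9547, 14.2048) → reset → x⁺ = (-5.7661, 14.1887), jump to mode 1
Mode 1: flow for 0.6827 to horizon, guard not reached → x = (-14.9751, 5.4637)

1 1.4267 3->2
2 1.9369 2->1
final: 1 -14.9751 5.4637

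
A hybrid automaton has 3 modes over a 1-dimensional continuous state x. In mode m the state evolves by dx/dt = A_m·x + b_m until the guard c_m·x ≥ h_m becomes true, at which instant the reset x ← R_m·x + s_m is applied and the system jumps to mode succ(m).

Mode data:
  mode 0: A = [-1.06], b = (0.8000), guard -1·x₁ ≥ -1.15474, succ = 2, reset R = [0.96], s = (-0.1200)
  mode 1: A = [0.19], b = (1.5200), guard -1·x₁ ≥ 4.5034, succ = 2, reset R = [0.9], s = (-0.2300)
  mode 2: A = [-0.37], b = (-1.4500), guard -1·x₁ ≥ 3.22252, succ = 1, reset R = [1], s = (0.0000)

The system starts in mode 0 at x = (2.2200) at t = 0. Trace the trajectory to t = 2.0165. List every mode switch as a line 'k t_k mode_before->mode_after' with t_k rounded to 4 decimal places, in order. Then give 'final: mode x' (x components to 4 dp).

Mode 0: guard c·x = -1.1547 hit at Δt = 1.2248 (t = 1.2248), x⁻ = (1.1547) → reset → x⁺ = (0.9886), jump to mode 2
Mode 2: flow for 0.7917 to horizon, guard not reached → x = (-0.2576)

1 1.2248 0->2
final: 2 -0.2576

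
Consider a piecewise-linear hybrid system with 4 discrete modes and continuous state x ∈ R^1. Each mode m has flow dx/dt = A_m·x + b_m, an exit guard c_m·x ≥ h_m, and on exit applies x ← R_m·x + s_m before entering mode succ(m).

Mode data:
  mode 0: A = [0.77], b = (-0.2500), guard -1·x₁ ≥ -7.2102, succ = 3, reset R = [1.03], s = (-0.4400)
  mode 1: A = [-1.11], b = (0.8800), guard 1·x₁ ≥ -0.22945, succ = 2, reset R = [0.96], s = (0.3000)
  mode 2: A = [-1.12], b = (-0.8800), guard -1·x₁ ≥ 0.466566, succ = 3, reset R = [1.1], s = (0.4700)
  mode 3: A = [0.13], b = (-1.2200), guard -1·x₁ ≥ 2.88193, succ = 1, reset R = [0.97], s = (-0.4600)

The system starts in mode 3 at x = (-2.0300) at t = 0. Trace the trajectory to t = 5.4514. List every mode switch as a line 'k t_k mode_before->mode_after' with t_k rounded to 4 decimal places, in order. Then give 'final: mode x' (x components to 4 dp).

1 0.5537 3->1
2 1.7936 1->2
3 2.6843 2->3
4 4.7090 3->1
final: 1 -0.9829

Mode 3: guard c·x = 2.8819 hit at Δt = 0.5537 (t = 0.5537), x⁻ = (-2.8819) → reset → x⁺ = (-3.2555), jump to mode 1
Mode 1: guard c·x = -0.2294 hit at Δt = 1.2399 (t = 1.7936), x⁻ = (-0.2294) → reset → x⁺ = (0.0797), jump to mode 2
Mode 2: guard c·x = 0.4666 hit at Δt = 0.8907 (t = 2.6843), x⁻ = (-0.4666) → reset → x⁺ = (-0.0432), jump to mode 3
Mode 3: guard c·x = 2.8819 hit at Δt = 2.0247 (t = 4.7090), x⁻ = (-2.8819) → reset → x⁺ = (-3.2555), jump to mode 1
Mode 1: flow for 0.7424 to horizon, guard not reached → x = (-0.9829)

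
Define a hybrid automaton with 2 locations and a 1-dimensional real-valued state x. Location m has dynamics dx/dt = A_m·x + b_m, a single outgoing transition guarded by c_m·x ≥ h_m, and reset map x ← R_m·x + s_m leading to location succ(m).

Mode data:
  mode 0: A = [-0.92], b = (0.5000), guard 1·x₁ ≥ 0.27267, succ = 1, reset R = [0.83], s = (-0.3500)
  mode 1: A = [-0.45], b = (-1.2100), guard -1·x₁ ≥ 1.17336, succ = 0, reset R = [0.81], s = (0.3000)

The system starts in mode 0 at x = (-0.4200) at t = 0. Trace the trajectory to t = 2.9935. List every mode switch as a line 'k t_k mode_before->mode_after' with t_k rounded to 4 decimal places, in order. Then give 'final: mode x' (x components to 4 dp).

Mode 0: guard c·x = 0.2727 hit at Δt = 1.3795 (t = 1.3795), x⁻ = (0.2727) → reset → x⁺ = (-0.1237), jump to mode 1
Mode 1: guard c·x = 1.1734 hit at Δt = 1.1695 (t = 2.5490), x⁻ = (-1.1734) → reset → x⁺ = (-0.6504), jump to mode 0
Mode 0: flow for 0.4445 to horizon, guard not reached → x = (-0.2497)

1 1.3795 0->1
2 2.5490 1->0
final: 0 -0.2497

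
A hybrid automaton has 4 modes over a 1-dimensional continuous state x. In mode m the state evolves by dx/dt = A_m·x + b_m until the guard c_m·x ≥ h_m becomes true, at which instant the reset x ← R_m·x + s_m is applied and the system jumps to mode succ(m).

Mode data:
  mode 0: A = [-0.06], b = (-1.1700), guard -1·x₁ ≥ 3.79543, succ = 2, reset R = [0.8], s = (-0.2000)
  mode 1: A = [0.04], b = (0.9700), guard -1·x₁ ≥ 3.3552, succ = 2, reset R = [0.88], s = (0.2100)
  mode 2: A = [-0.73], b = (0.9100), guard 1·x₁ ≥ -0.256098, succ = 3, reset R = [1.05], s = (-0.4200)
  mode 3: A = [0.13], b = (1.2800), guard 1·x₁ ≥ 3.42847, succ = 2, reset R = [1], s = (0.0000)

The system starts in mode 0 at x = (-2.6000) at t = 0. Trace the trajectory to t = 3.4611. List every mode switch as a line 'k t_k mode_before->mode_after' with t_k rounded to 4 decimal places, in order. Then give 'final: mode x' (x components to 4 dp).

Mode 0: guard c·x = 3.7954 hit at Δt = 1.2227 (t = 1.2227), x⁻ = (-3.7954) → reset → x⁺ = (-3.2363), jump to mode 2
Mode 2: guard c·x = -0.2561 hit at Δt = 1.4973 (t = 2.7200), x⁻ = (-0.2561) → reset → x⁺ = (-0.6889), jump to mode 3
Mode 3: flow for 0.7411 to horizon, guard not reached → x = (0.2372)

1 1.2227 0->2
2 2.7200 2->3
final: 3 0.2372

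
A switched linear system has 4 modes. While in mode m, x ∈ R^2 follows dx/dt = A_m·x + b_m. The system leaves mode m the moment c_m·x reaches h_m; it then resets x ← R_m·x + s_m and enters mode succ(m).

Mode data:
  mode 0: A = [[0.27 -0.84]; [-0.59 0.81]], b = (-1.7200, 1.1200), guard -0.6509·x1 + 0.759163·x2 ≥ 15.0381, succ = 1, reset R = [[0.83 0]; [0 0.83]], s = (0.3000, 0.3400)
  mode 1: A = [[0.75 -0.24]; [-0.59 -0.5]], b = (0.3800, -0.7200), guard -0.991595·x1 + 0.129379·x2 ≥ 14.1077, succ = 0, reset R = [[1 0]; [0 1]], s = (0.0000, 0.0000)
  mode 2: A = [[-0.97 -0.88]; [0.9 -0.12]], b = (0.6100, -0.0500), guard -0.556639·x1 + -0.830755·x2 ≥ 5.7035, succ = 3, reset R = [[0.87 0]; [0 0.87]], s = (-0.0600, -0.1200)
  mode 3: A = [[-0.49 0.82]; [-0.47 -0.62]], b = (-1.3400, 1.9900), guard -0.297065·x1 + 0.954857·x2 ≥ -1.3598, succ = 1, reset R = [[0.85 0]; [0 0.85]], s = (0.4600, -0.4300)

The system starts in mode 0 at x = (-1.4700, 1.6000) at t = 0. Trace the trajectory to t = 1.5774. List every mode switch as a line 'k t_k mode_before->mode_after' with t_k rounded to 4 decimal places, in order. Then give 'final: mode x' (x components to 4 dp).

Mode 0: guard c·x = 15.0381 hit at Δt = 1.1727 (t = 1.1727), x⁻ = (-10.0996, 11.1494) → reset → x⁺ = (-8.0827, 9.5940), jump to mode 1
Mode 1: flow for 0.4047 to horizon, guard not reached → x = (-11.8567, 9.7207)

1 1.1727 0->1
final: 1 -11.8567 9.7207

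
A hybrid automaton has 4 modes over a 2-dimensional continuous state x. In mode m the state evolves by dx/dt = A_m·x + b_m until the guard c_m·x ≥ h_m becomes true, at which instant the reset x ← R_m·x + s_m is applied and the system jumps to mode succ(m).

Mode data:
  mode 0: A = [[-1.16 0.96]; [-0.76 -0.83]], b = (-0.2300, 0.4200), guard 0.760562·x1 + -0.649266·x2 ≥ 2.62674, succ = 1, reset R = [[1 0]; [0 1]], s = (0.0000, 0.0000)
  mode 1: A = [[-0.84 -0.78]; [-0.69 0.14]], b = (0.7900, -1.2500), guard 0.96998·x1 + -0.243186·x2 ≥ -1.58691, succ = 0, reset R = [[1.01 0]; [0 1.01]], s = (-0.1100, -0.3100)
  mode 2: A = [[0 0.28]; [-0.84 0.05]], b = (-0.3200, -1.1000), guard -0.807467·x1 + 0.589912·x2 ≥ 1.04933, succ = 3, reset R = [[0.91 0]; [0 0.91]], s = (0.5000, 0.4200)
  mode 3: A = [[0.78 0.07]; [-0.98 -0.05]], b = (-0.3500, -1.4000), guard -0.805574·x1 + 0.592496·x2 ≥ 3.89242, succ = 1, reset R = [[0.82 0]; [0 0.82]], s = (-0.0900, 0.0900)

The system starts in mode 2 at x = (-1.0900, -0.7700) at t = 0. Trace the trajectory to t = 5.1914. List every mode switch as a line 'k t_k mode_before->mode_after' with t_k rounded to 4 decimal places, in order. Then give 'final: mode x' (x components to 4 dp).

1 1.2995 2->3
2 2.6490 3->1
3 4.1381 1->0
final: 0 0.1219 0.9857

Mode 2: guard c·x = 1.0493 hit at Δt = 1.2995 (t = 1.2995), x⁻ = (-1.7922, -0.6744) → reset → x⁺ = (-1.1309, -0.1937), jump to mode 3
Mode 3: guard c·x = 3.8924 hit at Δt = 1.3495 (t = 2.6490), x⁻ = (-4.0754, 1.0285) → reset → x⁺ = (-3.4318, 0.9334), jump to mode 1
Mode 1: guard c·x = -1.5869 hit at Δt = 1.4891 (t = 4.1381), x⁻ = (-1.2605, 1.4980) → reset → x⁺ = (-1.3831, 1.2030), jump to mode 0
Mode 0: flow for 1.0533 to horizon, guard not reached → x = (0.1219, 0.9857)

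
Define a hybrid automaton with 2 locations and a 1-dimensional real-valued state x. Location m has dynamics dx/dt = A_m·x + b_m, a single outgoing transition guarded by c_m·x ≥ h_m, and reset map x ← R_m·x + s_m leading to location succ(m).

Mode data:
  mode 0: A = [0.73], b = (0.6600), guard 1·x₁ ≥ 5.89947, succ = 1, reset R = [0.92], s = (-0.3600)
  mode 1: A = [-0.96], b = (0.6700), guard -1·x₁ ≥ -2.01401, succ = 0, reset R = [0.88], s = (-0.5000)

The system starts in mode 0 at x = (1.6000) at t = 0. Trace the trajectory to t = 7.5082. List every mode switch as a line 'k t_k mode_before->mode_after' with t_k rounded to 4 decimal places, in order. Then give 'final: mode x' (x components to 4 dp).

Mode 0: guard c·x = 5.8995 hit at Δt = 1.3692 (t = 1.3692), x⁻ = (5.8995) → reset → x⁺ = (5.0675), jump to mode 1
Mode 1: guard c·x = -2.0140 hit at Δt = 1.2500 (t = 2.6192), x⁻ = (2.0140) → reset → x⁺ = (1.2723), jump to mode 0
Mode 0: guard c·x = 5.8995 hit at Δt = 1.5613 (t = 4.1805), x⁻ = (5.8995) → reset → x⁺ = (5.0675), jump to mode 1
Mode 1: guard c·x = -2.0140 hit at Δt = 1.2500 (t = 5.4305), x⁻ = (2.0140) → reset → x⁺ = (1.2723), jump to mode 0
Mode 0: guard c·x = 5.8995 hit at Δt = 1.5613 (t = 6.9918), x⁻ = (5.8995) → reset → x⁺ = (5.0675), jump to mode 1
Mode 1: flow for 0.5164 to horizon, guard not reached → x = (3.3596)

1 1.3692 0->1
2 2.6192 1->0
3 4.1805 0->1
4 5.4305 1->0
5 6.9918 0->1
final: 1 3.3596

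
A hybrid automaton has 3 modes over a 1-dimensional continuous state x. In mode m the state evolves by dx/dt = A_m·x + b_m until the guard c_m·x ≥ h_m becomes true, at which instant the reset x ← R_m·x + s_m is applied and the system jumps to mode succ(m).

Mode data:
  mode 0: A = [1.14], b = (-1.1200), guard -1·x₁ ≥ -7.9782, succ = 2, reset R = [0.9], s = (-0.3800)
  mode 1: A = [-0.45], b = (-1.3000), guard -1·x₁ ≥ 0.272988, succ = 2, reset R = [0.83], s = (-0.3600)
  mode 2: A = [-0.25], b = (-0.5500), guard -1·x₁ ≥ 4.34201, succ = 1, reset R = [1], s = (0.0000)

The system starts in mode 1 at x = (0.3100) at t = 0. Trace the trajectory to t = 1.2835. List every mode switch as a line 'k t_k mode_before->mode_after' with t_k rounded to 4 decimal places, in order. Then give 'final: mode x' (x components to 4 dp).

1 0.4471 1->2
final: 2 -0.8910

Mode 1: guard c·x = 0.2730 hit at Δt = 0.4471 (t = 0.4471), x⁻ = (-0.2730) → reset → x⁺ = (-0.5866), jump to mode 2
Mode 2: flow for 0.8364 to horizon, guard not reached → x = (-0.8910)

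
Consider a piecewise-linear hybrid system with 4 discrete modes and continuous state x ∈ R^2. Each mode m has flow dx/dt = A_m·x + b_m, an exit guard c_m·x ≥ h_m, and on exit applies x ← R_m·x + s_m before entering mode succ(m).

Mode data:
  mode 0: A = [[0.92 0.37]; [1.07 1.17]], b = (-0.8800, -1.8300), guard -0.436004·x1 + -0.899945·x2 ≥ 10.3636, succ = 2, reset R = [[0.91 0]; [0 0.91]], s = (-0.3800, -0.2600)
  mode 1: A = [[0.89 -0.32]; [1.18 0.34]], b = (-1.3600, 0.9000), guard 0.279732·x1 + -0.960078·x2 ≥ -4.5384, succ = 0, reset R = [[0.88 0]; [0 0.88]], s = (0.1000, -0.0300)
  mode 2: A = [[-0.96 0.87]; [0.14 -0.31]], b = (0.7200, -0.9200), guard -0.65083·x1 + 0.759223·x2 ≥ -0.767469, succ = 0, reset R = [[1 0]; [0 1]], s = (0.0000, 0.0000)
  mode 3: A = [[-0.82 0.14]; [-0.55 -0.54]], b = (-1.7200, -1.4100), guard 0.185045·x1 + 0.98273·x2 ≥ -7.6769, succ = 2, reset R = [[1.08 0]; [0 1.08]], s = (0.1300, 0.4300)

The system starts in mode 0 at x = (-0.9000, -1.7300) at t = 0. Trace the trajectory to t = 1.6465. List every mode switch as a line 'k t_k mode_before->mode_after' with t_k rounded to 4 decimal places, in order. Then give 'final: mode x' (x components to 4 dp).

1 0.7670 0->2
final: 2 -5.7814 -7.9232

Mode 0: guard c·x = 10.3636 hit at Δt = 0.7670 (t = 0.7670), x⁻ = (-4.5745, -9.2996) → reset → x⁺ = (-4.5428, -8.7226), jump to mode 2
Mode 2: flow for 0.8795 to horizon, guard not reached → x = (-5.7814, -7.9232)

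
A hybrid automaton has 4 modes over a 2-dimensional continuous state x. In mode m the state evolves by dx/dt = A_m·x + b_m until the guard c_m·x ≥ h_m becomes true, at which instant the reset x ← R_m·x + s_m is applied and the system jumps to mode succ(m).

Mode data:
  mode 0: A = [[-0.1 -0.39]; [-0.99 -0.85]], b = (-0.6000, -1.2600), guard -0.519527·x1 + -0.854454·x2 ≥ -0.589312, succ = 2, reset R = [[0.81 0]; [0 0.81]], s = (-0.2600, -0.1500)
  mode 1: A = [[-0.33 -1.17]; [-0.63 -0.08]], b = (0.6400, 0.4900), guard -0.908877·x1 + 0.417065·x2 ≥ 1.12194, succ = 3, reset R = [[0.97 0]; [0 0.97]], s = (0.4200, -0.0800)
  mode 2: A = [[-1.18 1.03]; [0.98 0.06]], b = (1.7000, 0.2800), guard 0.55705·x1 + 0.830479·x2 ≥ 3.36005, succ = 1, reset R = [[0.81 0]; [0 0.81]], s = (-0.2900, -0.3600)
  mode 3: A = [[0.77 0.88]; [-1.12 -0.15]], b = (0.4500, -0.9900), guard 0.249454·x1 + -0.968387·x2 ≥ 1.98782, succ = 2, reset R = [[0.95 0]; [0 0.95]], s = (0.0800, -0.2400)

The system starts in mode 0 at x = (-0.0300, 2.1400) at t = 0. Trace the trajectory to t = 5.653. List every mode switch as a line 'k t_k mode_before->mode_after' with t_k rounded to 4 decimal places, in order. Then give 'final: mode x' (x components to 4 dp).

Mode 0: guard c·x = -0.5893 hit at Δt = 0.4862 (t = 0.4862), x⁻ = (-0.5969, 1.0526) → reset → x⁺ = (-0.7435, 0.7026), jump to mode 2
Mode 2: guard c·x = 3.3601 hit at Δt = 1.5075 (t = 1.9937), x⁻ = (2.2056, 2.5665) → reset → x⁺ = (1.4965, 1.7189), jump to mode 1
Mode 1: guard c·x = 1.1219 hit at Δt = 1.3429 (t = 3.3366), x⁻ = (-0.4120, 1.7923) → reset → x⁺ = (0.0204, 1.6585), jump to mode 3
Mode 3: guard c·x = 1.9878 hit at Δt = 1.3068 (t = 4.6434), x⁻ = (2.1943, -1.4875) → reset → x⁺ = (2.1646, -1.6531), jump to mode 2
Mode 2: flow for 1.0096 to horizon, guard not reached → x = (1.3177, 0.0859)

1 0.4862 0->2
2 1.9937 2->1
3 3.3366 1->3
4 4.6434 3->2
final: 2 1.3177 0.0859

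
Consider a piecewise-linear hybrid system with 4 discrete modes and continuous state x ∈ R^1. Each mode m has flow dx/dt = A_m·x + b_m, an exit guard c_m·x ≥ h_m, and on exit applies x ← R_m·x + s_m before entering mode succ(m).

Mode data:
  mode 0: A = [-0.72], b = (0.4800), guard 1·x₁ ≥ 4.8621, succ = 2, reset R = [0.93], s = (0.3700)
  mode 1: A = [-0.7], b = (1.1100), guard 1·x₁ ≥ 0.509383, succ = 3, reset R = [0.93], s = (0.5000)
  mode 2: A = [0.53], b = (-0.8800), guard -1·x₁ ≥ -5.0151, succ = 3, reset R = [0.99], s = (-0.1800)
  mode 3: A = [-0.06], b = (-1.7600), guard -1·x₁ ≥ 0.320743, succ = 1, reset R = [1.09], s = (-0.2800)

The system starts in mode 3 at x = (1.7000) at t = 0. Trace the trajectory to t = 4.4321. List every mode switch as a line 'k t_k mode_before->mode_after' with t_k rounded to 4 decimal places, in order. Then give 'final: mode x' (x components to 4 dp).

1 1.1222 3->1
2 2.1534 1->3
3 2.8809 3->1
4 3.9121 1->3
final: 3 0.0428

Mode 3: guard c·x = 0.3207 hit at Δt = 1.1222 (t = 1.1222), x⁻ = (-0.3207) → reset → x⁺ = (-0.6296), jump to mode 1
Mode 1: guard c·x = 0.5094 hit at Δt = 1.0312 (t = 2.1534), x⁻ = (0.5094) → reset → x⁺ = (0.9737), jump to mode 3
Mode 3: guard c·x = 0.3207 hit at Δt = 0.7275 (t = 2.8809), x⁻ = (-0.3207) → reset → x⁺ = (-0.6296), jump to mode 1
Mode 1: guard c·x = 0.5094 hit at Δt = 1.0312 (t = 3.9121), x⁻ = (0.5094) → reset → x⁺ = (0.9737), jump to mode 3
Mode 3: flow for 0.5200 to horizon, guard not reached → x = (0.0428)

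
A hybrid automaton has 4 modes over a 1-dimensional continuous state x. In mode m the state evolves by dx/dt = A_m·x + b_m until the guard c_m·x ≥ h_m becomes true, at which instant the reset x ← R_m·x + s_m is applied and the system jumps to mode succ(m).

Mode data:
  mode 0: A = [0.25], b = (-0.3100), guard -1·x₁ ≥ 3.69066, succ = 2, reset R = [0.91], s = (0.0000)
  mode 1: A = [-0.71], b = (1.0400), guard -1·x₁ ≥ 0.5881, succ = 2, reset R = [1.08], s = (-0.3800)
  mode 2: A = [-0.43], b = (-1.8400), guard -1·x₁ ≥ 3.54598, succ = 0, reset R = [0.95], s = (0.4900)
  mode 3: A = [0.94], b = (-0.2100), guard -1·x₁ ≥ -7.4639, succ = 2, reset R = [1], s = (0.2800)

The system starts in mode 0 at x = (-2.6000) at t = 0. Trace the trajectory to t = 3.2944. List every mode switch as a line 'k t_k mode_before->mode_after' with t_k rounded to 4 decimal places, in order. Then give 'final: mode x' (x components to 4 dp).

Mode 0: guard c·x = 3.6907 hit at Δt = 1.0000 (t = 1.0000), x⁻ = (-3.6907) → reset → x⁺ = (-3.3585), jump to mode 2
Mode 2: guard c·x = 3.5460 hit at Δt = 0.5296 (t = 1.5296), x⁻ = (-3.5460) → reset → x⁺ = (-2.8787), jump to mode 0
Mode 0: guard c·x = 3.6907 hit at Δt = 0.7198 (t = 2.2494), x⁻ = (-3.6907) → reset → x⁺ = (-3.3585), jump to mode 2
Mode 2: guard c·x = 3.5460 hit at Δt = 0.5296 (t = 2.7789), x⁻ = (-3.5460) → reset → x⁺ = (-2.8787), jump to mode 0
Mode 0: flow for 0.5155 to horizon, guard not reached → x = (-3.4451)

1 1.0000 0->2
2 1.5296 2->0
3 2.2494 0->2
4 2.7789 2->0
final: 0 -3.4451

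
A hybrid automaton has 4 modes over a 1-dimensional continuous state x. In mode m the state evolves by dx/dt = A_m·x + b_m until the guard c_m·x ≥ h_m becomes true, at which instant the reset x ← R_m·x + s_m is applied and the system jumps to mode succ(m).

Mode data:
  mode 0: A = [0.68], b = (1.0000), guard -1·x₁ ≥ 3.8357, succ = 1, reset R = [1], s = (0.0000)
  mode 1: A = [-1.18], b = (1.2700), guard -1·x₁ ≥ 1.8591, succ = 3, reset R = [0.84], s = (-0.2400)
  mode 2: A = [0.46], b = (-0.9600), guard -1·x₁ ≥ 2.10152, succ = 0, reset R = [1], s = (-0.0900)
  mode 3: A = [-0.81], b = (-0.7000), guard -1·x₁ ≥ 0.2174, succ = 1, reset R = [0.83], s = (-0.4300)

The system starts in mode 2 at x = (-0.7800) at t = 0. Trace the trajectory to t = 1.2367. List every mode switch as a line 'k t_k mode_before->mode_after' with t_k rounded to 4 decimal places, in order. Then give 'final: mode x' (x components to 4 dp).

Mode 2: guard c·x = 2.1015 hit at Δt = 0.8241 (t = 0.8241), x⁻ = (-2.1015) → reset → x⁺ = (-2.1915), jump to mode 0
Mode 0: flow for 0.4126 to horizon, guard not reached → x = (-2.4250)

1 0.8241 2->0
final: 0 -2.4250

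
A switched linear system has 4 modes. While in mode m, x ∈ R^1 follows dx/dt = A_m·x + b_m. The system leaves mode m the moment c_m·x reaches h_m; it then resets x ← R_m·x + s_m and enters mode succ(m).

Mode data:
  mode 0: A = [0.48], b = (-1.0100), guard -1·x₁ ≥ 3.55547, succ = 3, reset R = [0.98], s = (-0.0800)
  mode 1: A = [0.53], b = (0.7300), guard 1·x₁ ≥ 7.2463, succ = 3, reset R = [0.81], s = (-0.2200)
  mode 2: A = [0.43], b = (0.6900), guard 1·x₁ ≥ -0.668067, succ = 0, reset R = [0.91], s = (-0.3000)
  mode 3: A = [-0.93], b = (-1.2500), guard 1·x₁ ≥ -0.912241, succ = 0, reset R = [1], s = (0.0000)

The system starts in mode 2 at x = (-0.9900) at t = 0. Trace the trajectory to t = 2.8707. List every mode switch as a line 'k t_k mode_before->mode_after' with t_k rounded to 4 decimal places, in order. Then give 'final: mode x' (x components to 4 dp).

Mode 2: guard c·x = -0.6681 hit at Δt = 0.9795 (t = 0.9795), x⁻ = (-0.6681) → reset → x⁺ = (-0.9079), jump to mode 0
Mode 0: guard c·x = 3.5555 hit at Δt = 1.3140 (t = 2.2935), x⁻ = (-3.5555) → reset → x⁺ = (-3.5644), jump to mode 3
Mode 3: flow for 0.5772 to horizon, guard not reached → x = (-2.6421)

1 0.9795 2->0
2 2.2935 0->3
final: 3 -2.6421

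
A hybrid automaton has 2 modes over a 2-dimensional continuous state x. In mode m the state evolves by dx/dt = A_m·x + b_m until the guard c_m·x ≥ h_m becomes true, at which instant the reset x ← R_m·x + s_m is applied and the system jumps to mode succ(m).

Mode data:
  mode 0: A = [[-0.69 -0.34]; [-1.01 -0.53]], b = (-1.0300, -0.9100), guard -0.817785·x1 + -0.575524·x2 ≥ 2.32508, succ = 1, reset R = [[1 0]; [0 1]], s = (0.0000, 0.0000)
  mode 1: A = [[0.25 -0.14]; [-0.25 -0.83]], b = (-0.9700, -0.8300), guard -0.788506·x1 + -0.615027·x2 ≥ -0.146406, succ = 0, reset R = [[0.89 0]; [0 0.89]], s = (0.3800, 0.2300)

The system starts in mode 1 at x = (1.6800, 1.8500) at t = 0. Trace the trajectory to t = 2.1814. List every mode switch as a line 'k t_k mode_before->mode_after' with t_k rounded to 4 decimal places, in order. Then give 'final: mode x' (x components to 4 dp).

Mode 1: guard c·x = -0.1464 hit at Δt = 1.5398 (t = 1.5398), x⁻ = (0.5113, -0.4175) → reset → x⁺ = (0.8351, -0.1416), jump to mode 0
Mode 0: flow for 0.6416 to horizon, guard not reached → x = (0.1018, -0.8204)

1 1.5398 1->0
final: 0 0.1018 -0.8204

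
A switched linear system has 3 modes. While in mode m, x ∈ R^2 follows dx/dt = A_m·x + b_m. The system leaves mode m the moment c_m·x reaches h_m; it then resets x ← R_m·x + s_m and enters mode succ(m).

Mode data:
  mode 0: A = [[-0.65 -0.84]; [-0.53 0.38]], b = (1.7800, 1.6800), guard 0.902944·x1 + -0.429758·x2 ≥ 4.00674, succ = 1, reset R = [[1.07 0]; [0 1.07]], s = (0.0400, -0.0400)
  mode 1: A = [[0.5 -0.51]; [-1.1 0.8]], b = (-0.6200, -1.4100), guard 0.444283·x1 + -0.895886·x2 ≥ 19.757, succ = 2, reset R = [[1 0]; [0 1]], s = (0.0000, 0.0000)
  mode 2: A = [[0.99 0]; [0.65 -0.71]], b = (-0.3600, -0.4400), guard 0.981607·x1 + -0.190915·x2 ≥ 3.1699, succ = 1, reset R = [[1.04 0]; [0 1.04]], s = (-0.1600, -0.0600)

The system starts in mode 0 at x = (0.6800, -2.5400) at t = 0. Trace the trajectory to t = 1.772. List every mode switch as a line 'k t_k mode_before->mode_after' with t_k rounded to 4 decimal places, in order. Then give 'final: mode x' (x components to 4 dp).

Mode 0: guard c·x = 4.0067 hit at Δt = 0.8960 (t = 0.8960), x⁻ = (3.0782, -2.8558) → reset → x⁺ = (3.3337, -3.0957), jump to mode 1
Mode 1: flow for 0.8760 to horizon, guard not reached → x = (8.7401, -15.1585)

1 0.8960 0->1
final: 1 8.7401 -15.1585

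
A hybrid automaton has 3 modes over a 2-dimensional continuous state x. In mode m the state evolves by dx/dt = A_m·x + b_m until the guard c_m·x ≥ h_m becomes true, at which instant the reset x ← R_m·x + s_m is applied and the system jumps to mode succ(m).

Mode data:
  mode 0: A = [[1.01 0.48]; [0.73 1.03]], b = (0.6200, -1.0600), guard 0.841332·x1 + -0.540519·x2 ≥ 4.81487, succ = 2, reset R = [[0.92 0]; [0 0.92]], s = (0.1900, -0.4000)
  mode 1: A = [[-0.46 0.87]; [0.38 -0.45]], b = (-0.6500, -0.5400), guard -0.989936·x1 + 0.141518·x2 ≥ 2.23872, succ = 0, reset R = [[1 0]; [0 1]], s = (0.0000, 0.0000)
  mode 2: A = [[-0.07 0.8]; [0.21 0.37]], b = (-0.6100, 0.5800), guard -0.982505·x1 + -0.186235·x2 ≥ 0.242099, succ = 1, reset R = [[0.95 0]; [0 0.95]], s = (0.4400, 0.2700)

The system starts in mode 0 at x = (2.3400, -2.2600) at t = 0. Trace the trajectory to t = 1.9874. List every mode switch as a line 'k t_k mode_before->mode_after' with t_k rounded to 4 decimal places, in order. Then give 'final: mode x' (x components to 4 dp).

1 0.5686 0->2
2 1.4472 2->1
final: 1 -0.8603 -2.7739

Mode 0: guard c·x = 4.8149 hit at Δt = 0.5686 (t = 0.5686), x⁻ = (3.6347, -3.2503) → reset → x⁺ = (3.5339, -3.3903), jump to mode 2
Mode 2: guard c·x = 0.2421 hit at Δt = 0.8786 (t = 1.4472), x⁻ = (0.4434, -3.6390) → reset → x⁺ = (0.8612, -3.1871), jump to mode 1
Mode 1: flow for 0.5402 to horizon, guard not reached → x = (-0.8603, -2.7739)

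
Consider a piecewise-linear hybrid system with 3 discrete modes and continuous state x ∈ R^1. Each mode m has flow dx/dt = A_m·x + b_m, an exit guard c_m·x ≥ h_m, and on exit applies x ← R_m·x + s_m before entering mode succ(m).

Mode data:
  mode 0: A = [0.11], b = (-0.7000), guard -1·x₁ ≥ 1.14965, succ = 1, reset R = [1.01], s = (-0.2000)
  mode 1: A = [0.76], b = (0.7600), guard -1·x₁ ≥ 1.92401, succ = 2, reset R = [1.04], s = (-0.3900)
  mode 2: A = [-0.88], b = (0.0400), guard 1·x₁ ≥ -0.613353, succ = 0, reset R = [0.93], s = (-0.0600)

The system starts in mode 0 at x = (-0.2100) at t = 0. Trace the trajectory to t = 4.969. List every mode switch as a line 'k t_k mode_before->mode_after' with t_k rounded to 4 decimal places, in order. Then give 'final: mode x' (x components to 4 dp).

Mode 0: guard c·x = 1.1497 hit at Δt = 1.2146 (t = 1.2146), x⁻ = (-1.1497) → reset → x⁺ = (-1.3611), jump to mode 1
Mode 1: guard c·x = 1.9240 hit at Δt = 1.2361 (t = 2.4507), x⁻ = (-1.9240) → reset → x⁺ = (-2.3910), jump to mode 2
Mode 2: guard c·x = -0.6134 hit at Δt = 1.4862 (t = 3.9369), x⁻ = (-0.6134) → reset → x⁺ = (-0.6304), jump to mode 0
Mode 0: guard c·x = 1.1497 hit at Δt = 0.6510 (t = 4.5879), x⁻ = (-1.1497) → reset → x⁺ = (-1.3611), jump to mode 1
Mode 1: flow for 0.3811 to horizon, guard not reached → x = (-1.4825)

1 1.2146 0->1
2 2.4507 1->2
3 3.9369 2->0
4 4.5879 0->1
final: 1 -1.4825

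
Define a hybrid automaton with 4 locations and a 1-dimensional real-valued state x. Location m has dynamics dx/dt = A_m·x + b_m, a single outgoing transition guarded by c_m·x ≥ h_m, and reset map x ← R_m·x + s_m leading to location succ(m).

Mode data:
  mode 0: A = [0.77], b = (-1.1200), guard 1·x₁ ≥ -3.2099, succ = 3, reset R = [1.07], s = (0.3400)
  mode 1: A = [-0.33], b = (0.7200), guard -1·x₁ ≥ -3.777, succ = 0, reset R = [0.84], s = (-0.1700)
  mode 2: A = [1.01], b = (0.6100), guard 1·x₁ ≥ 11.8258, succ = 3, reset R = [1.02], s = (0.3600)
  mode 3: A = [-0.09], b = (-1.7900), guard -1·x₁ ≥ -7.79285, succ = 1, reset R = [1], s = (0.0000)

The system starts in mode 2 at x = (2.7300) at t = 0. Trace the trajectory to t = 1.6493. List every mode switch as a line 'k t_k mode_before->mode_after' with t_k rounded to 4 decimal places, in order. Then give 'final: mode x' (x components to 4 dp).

1 1.3029 2->3
final: 3 11.4305

Mode 2: guard c·x = 11.8258 hit at Δt = 1.3029 (t = 1.3029), x⁻ = (11.8258) → reset → x⁺ = (12.4223), jump to mode 3
Mode 3: flow for 0.3464 to horizon, guard not reached → x = (11.4305)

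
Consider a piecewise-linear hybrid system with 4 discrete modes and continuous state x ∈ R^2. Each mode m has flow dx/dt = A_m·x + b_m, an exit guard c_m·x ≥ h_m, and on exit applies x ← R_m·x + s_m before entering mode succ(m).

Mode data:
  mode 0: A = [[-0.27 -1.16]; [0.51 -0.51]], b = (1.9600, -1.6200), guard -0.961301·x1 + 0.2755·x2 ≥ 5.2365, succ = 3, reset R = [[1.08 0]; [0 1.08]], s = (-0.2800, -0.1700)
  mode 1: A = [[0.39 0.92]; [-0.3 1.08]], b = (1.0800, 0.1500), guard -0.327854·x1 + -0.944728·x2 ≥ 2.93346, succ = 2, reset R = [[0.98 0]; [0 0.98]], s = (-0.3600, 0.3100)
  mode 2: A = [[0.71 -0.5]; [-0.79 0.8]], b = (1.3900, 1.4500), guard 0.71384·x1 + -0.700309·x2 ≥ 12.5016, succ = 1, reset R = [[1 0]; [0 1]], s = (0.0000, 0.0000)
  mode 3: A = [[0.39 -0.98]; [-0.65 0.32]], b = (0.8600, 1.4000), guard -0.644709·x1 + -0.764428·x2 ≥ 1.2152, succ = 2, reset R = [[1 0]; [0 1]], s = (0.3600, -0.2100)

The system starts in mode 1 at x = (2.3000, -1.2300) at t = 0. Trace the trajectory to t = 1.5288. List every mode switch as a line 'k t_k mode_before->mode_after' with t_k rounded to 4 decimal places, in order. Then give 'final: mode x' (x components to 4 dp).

Mode 1: guard c·x = 2.9335 hit at Δt = 0.8461 (t = 0.8461), x⁻ = (2.1809, -3.8619) → reset → x⁺ = (1.7772, -3.4747), jump to mode 2
Mode 2: flow for 0.6827 to horizon, guard not reached → x = (6.2291, -7.2105)

1 0.8461 1->2
final: 2 6.2291 -7.2105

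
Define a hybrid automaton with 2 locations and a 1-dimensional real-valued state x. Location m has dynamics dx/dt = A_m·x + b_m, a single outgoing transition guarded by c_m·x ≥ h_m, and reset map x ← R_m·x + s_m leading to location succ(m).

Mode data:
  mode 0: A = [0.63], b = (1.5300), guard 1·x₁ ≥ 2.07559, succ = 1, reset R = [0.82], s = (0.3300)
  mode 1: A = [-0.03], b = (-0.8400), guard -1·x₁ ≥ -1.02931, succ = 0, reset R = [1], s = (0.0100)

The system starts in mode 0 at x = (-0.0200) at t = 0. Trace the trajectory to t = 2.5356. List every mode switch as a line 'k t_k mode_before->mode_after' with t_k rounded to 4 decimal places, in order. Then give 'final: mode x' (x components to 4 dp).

Mode 0: guard c·x = 2.0756 hit at Δt = 0.9936 (t = 0.9936), x⁻ = (2.0756) → reset → x⁺ = (2.0320), jump to mode 1
Mode 1: guard c·x = -1.0293 hit at Δt = 1.1319 (t = 2.1255), x⁻ = (1.0293) → reset → x⁺ = (1.0393), jump to mode 0
Mode 0: flow for 0.4101 to horizon, guard not reached → x = (2.0617)

1 0.9936 0->1
2 2.1255 1->0
final: 0 2.0617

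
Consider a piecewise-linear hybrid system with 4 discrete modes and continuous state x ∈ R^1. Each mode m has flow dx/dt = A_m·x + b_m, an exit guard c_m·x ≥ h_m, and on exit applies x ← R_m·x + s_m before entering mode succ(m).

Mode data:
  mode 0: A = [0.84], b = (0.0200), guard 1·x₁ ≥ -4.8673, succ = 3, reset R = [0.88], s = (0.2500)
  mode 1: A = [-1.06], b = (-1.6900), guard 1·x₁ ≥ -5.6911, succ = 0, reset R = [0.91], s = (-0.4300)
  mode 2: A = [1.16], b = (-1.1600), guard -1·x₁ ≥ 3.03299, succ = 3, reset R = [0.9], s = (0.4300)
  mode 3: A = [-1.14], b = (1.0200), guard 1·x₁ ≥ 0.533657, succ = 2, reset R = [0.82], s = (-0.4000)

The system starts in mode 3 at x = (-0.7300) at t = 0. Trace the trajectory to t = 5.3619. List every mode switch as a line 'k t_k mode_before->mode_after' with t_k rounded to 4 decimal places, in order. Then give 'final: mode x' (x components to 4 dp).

Mode 3: guard c·x = 0.5337 hit at Δt = 1.3193 (t = 1.3193), x⁻ = (0.5337) → reset → x⁺ = (0.0376), jump to mode 2
Mode 2: guard c·x = 3.0330 hit at Δt = 1.2352 (t = 2.5545), x⁻ = (-3.0330) → reset → x⁺ = (-2.2997), jump to mode 3
Mode 3: guard c·x = 0.5337 hit at Δt = 1.9123 (t = 4.4668), x⁻ = (0.5337) → reset → x⁺ = (0.0376), jump to mode 2
Mode 2: flow for 0.8951 to horizon, guard not reached → x = (-1.7181)

1 1.3193 3->2
2 2.5545 2->3
3 4.4668 3->2
final: 2 -1.7181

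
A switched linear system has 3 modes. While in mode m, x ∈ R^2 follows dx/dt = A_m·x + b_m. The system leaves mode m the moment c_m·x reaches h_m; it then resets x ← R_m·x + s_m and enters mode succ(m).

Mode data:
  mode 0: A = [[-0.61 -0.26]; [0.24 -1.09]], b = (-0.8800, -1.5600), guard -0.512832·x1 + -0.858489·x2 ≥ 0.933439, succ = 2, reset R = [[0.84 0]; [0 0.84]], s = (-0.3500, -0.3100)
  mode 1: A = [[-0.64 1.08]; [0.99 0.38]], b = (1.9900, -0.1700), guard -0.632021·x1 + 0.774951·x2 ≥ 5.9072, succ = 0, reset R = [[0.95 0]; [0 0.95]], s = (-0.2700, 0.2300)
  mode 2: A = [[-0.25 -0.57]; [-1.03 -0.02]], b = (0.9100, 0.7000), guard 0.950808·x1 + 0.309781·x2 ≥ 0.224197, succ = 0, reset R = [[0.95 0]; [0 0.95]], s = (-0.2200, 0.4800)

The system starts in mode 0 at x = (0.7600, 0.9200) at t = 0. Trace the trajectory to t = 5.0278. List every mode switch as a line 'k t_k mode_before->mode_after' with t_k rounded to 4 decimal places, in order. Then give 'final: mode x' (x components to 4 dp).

Mode 0: guard c·x = 0.9334 hit at Δt = 1.2865 (t = 1.2865), x⁻ = (-0.3783, -0.8613) → reset → x⁺ = (-0.6678, -1.0335), jump to mode 2
Mode 2: guard c·x = 0.2242 hit at Δt = 0.7894 (t = 2.0759), x⁻ = (0.3592, -0.3788) → reset → x⁺ = (0.1213, 0.1201), jump to mode 0
Mode 0: guard c·x = 0.9334 hit at Δt = 0.8314 (t = 2.9073), x⁻ = (-0.4230, -0.8346) → reset → x⁺ = (-0.7053, -1.0111), jump to mode 2
Mode 2: guard c·x = 0.2242 hit at Δt = 0.8147 (t = 3.7221), x⁻ = (0.3382, -0.3142) → reset → x⁺ = (0.1013, 0.1815), jump to mode 0
Mode 0: guard c·x = 0.9334 hit at Δt = 0.8425 (t = 4.5646), x⁻ = (-0.4458, -0.8210) → reset → x⁺ = (-0.7244, -0.9997), jump to mode 2
Mode 2: flow for 0.4632 to horizon, guard not reached → x = (-0.0696, -0.4877)

1 1.2865 0->2
2 2.0759 2->0
3 2.9073 0->2
4 3.7221 2->0
5 4.5646 0->2
final: 2 -0.0696 -0.4877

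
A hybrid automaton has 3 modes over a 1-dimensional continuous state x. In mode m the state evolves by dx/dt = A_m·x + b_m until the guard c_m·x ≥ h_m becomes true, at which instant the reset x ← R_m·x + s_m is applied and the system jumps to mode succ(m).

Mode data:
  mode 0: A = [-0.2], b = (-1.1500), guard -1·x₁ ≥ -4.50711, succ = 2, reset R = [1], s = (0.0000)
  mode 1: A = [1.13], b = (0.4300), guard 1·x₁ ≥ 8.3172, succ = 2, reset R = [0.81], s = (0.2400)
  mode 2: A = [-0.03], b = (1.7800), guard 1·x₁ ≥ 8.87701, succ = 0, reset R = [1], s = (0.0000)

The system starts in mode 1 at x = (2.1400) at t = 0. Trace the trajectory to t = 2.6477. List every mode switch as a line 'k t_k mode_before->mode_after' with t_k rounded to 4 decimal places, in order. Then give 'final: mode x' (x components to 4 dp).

Mode 1: guard c·x = 8.3172 hit at Δt = 1.0961 (t = 1.0961), x⁻ = (8.3172) → reset → x⁺ = (6.9769), jump to mode 2
Mode 2: guard c·x = 8.8770 hit at Δt = 1.2322 (t = 2.3283), x⁻ = (8.8770) → reset → x⁺ = (8.8770), jump to mode 0
Mode 0: flow for 0.3194 to horizon, guard not reached → x = (7.9719)

1 1.0961 1->2
2 2.3283 2->0
final: 0 7.9719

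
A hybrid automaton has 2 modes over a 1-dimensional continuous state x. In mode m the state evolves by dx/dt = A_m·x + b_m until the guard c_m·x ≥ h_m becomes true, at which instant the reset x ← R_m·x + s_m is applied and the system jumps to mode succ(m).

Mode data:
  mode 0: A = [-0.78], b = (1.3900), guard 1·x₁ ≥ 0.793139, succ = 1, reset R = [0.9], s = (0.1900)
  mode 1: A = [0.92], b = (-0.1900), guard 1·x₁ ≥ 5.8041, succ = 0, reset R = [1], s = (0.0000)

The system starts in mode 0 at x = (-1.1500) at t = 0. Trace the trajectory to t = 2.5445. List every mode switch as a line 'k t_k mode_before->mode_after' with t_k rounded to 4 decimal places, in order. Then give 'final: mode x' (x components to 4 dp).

Mode 0: guard c·x = 0.7931 hit at Δt = 1.3934 (t = 1.3934), x⁻ = (0.7931) → reset → x⁺ = (0.9038), jump to mode 1
Mode 1: flow for 1.1511 to horizon, guard not reached → x = (2.2172)

1 1.3934 0->1
final: 1 2.2172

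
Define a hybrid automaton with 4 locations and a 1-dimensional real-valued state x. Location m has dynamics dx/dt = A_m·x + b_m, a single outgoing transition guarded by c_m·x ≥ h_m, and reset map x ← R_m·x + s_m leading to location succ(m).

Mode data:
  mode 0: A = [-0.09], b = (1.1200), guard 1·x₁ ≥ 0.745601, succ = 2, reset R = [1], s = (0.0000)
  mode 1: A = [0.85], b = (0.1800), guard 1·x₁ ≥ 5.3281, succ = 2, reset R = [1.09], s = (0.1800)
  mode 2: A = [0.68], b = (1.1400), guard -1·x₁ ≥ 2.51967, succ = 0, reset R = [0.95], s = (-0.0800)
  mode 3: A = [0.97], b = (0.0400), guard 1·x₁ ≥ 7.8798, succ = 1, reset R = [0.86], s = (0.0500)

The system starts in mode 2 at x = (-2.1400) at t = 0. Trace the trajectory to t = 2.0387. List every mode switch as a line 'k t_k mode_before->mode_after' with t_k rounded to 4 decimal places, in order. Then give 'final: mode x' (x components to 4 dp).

1 0.8799 2->0
final: 0 -0.9962

Mode 2: guard c·x = 2.5197 hit at Δt = 0.8799 (t = 0.8799), x⁻ = (-2.5197) → reset → x⁺ = (-2.4737), jump to mode 0
Mode 0: flow for 1.1588 to horizon, guard not reached → x = (-0.9962)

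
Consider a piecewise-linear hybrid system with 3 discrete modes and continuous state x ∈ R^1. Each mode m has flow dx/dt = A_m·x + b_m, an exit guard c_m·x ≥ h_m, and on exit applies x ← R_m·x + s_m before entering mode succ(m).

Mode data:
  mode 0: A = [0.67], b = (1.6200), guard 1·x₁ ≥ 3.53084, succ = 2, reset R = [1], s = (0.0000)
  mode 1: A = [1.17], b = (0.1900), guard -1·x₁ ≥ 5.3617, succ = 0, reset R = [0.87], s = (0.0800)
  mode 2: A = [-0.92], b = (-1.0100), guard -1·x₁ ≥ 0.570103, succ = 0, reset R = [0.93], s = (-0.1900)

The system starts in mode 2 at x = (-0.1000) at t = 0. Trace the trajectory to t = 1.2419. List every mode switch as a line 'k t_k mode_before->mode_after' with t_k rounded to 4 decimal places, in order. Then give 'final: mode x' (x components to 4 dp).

Mode 2: guard c·x = 0.5701 hit at Δt = 0.6924 (t = 0.6924), x⁻ = (-0.5701) → reset → x⁺ = (-0.7202), jump to mode 0
Mode 0: flow for 0.5495 to horizon, guard not reached → x = (0.0354)

1 0.6924 2->0
final: 0 0.0354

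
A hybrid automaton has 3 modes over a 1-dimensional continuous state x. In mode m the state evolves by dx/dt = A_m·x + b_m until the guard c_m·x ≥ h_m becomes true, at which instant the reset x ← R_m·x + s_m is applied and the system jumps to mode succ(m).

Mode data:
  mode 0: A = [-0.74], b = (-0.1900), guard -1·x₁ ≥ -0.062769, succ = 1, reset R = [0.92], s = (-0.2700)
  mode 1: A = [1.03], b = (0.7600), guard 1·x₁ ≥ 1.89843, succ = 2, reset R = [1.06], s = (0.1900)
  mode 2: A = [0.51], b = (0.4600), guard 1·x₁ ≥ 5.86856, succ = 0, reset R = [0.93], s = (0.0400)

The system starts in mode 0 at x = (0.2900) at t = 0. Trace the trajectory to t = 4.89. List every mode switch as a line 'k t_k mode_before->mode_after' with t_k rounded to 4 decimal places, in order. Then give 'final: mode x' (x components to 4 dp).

1 0.7259 0->1
2 2.2915 1->2
3 3.8205 2->0
final: 0 2.3512

Mode 0: guard c·x = -0.0628 hit at Δt = 0.7259 (t = 0.7259), x⁻ = (0.0628) → reset → x⁺ = (-0.2123), jump to mode 1
Mode 1: guard c·x = 1.8984 hit at Δt = 1.5656 (t = 2.2915), x⁻ = (1.8984) → reset → x⁺ = (2.2023), jump to mode 2
Mode 2: guard c·x = 5.8686 hit at Δt = 1.5290 (t = 3.8205), x⁻ = (5.8686) → reset → x⁺ = (5.4978), jump to mode 0
Mode 0: flow for 1.0695 to horizon, guard not reached → x = (2.3512)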